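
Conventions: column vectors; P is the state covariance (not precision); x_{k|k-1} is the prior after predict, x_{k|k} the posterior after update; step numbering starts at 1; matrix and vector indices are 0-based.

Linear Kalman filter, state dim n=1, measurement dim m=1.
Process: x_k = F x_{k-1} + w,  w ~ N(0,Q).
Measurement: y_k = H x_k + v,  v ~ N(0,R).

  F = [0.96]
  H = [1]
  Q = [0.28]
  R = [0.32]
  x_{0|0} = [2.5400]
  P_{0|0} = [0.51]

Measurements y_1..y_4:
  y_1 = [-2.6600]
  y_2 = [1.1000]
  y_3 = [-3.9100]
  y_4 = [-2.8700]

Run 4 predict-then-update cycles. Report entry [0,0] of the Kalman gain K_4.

step 1: x^-=[2.4384]  P^-=[0.7500]  S=[1.0700]  K=[0.7009]  nu=[-5.0984]  x^+=[-1.1353]  P^+=[0.2243]
step 2: x^-=[-1.0899]  P^-=[0.4867]  S=[0.8067]  K=[0.6033]  nu=[2.1899]  x^+=[0.2313]  P^+=[0.1931]
step 3: x^-=[0.2221]  P^-=[0.4579]  S=[0.7779]  K=[0.5887]  nu=[-4.1321]  x^+=[-2.2103]  P^+=[0.1884]
step 4: x^-=[-2.1219]  P^-=[0.4536]  S=[0.7736]  K=[0.5863]  nu=[-0.7481]  x^+=[-2.5605]  P^+=[0.1876]

K[0,0] = 0.5863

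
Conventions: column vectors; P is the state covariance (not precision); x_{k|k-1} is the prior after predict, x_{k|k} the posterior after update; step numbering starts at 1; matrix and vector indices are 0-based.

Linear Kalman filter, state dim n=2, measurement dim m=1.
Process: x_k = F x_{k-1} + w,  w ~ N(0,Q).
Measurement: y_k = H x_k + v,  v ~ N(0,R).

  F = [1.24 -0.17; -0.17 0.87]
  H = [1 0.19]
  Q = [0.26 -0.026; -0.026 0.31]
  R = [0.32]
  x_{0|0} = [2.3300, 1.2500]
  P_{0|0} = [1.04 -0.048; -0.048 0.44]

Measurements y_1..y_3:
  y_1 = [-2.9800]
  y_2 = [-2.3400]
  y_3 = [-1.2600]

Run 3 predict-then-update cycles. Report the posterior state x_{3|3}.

x_post = [-2.1683, 1.1925]

step 1: x^-=[2.6767, 0.6914]  P^-=[1.8921 -0.3635; -0.3635 0.6873]  S=[2.0987]  K=[0.8686; -0.1110]  nu=[-5.7881]  x^+=[-2.3509, 1.3337]  P^+=[0.3086 -0.1612; -0.1612 0.6614]
step 2: x^-=[-3.1418, 1.5600]  P^-=[0.8215 -0.3674; -0.3674 0.8672]  S=[1.0332]  K=[0.7276; -0.1961]  nu=[0.5054]  x^+=[-2.7741, 1.4608]  P^+=[0.2746 -0.2200; -0.2200 0.8275]
step 3: x^-=[-3.6882, 1.7425]  P^-=[0.7989 -0.4500; -0.4500 1.0093]  S=[0.9844]  K=[0.7248; -0.2623]  nu=[2.0971]  x^+=[-2.1683, 1.1925]  P^+=[0.2819 -0.2628; -0.2628 0.9416]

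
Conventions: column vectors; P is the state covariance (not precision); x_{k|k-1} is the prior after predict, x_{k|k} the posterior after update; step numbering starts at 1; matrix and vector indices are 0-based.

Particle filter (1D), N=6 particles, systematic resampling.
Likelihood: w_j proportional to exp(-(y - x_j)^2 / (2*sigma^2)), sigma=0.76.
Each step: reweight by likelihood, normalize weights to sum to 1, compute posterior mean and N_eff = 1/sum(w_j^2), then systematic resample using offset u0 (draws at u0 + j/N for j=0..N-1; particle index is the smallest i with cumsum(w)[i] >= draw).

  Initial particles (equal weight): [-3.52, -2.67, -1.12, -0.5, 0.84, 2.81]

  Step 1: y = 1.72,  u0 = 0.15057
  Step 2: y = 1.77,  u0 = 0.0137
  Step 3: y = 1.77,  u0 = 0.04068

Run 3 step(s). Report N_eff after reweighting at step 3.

step 1: w=[0.0000, 0.0000, 0.0011, 0.0159, 0.5786, 0.4045]  mean=1.6134  Neff=2.0055  idx=[4, 4, 4, 5, 5, 5]
step 2: w=[0.1823, 0.1823, 0.1823, 0.1511, 0.1511, 0.1511]  mean=1.7329  Neff=5.9480  idx=[0, 0, 1, 2, 3, 4]
step 3: w=[0.1767, 0.1767, 0.1767, 0.1767, 0.1465, 0.1465]  mean=1.4173  Neff=5.9565  idx=[0, 1, 2, 3, 4, 5]

N_eff = 5.9565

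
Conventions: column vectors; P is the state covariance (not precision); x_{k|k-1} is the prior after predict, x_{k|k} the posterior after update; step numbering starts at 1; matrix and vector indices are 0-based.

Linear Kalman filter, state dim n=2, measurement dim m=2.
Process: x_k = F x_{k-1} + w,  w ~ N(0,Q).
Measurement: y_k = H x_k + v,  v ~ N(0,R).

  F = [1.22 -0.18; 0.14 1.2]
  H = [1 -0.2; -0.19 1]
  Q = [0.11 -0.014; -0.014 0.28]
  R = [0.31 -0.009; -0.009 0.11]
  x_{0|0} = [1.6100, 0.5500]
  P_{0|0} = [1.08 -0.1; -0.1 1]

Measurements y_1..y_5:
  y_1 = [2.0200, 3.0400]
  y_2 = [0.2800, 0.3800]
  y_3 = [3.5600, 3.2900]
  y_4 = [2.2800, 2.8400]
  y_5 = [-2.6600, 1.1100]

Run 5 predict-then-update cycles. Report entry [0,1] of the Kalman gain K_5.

K[0,1] = 0.0768

step 1: x^-=[1.8652, 0.8854]  P^-=[1.7938 -0.1894; -0.1894 1.7076]  S=[2.2479 -0.8879; -0.8879 1.9543]  K=[0.8625 0.1206; 0.1417 0.9565]  nu=[0.3319, 2.5090]  x^+=[2.4539, 3.3323]  P^+=[0.2779 0.0583; 0.0583 0.1150]
step 2: x^-=[2.3939, 4.3423]  P^-=[0.5018 0.0925; 0.0925 0.4707]  S=[0.7936 -0.1024; -0.1024 0.5636]  K=[0.6230 0.1082; 0.1042 0.8228]  nu=[-1.2455, -3.5075]  x^+=[1.2385, 1.3266]  P^+=[0.2010 0.0445; 0.0445 0.0980]
step 3: x^-=[1.2722, 1.7653]  P^-=[0.3929 0.0632; 0.0632 0.4400]  S=[0.6952 -0.1061; -0.1061 0.5402]  K=[0.5605 0.0888; 0.0878 0.8096]  nu=[2.6409, 1.7665]  x^+=[2.9093, 3.4273]  P^+=[0.1808 0.0391; 0.0391 0.0957]
step 4: x^-=[2.9324, 4.5200]  P^-=[0.3650 0.0524; 0.0524 0.4345]  S=[0.6714 -0.1108; -0.1108 0.5377]  K=[0.5412 0.0801; 0.0818 0.8063]  nu=[0.2516, -1.1229]  x^+=[2.9787, 3.6352]  P^+=[0.1745 0.0371; 0.0371 0.0950]
step 5: x^-=[2.9796, 4.7793]  P^-=[0.3565 0.0486; 0.0486 0.4327]  S=[0.6643 -0.1128; -0.1128 0.5371]  K=[0.5350 0.0768; 0.0796 0.8052]  nu=[-4.6838, -3.1032]  x^+=[0.2355, 1.9077]  P^+=[0.1724 0.0364; 0.0364 0.0948]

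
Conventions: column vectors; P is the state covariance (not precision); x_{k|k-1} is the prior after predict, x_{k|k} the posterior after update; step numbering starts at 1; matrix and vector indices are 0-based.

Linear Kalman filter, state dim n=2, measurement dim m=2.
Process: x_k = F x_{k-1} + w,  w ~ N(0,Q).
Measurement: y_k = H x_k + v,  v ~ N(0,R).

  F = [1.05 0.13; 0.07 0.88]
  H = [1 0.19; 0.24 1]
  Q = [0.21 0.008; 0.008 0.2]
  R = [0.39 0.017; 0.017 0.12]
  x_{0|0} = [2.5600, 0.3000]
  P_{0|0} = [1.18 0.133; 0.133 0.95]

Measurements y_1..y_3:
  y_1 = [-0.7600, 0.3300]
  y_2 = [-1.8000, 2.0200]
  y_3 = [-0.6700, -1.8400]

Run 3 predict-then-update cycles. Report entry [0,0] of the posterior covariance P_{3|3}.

P_post[0,0] = 0.2126

step 1: x^-=[2.7270, 0.4432]  P^-=[1.5633 0.3275; 0.3275 0.9578]  S=[2.1123 0.9166; 0.9166 1.3251]  K=[0.7708 -0.0029; -0.1403 0.8792]  nu=[-3.5712, -0.7677]  x^+=[-0.0235, 0.2694]  P^+=[0.3124 -0.0622; -0.0622 0.1181]
step 2: x^-=[0.0104, 0.2354]  P^-=[0.5394 -0.0136; -0.0136 0.2853]  S=[0.9345 0.1865; 0.1865 0.4298]  K=[0.5700 0.0223; -0.0957 0.6977]  nu=[-1.8551, 1.7821]  x^+=[-1.0072, 1.6563]  P^+=[0.2308 -0.0430; -0.0430 0.0924]
step 3: x^-=[-0.8422, 1.3870]  P^-=[0.4543 -0.0046; -0.0046 0.2674]  S=[0.8522 0.1720; 0.1720 0.4114]  K=[0.5252 0.0342; -0.0835 0.6823]  nu=[-0.0913, -3.0249]  x^+=[-0.9938, -0.6692]  P^+=[0.2126 -0.0380; -0.0380 0.0896]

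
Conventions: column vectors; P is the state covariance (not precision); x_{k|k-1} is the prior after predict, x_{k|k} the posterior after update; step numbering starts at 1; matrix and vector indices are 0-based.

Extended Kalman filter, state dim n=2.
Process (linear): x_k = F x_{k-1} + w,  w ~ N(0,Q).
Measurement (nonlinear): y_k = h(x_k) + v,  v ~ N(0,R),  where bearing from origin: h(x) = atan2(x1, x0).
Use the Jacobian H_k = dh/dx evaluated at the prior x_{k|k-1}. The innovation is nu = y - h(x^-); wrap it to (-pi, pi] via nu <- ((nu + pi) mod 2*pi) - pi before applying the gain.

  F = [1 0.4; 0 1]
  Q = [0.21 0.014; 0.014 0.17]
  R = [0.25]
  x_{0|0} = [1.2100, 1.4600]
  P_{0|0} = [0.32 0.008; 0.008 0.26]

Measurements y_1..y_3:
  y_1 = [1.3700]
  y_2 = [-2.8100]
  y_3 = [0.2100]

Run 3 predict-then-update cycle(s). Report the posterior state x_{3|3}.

step 1: x^-=[1.7940, 1.4600]  P^-=[0.5780 0.1260; 0.1260 0.4300]  H_jac=[-0.2729 0.3353]  S=[0.3183]  K=[-0.3628; 0.3449]  nu=[0.6869]  x^+=[1.5448, 1.6969]  P^+=[0.5361 0.1658; 0.1658 0.3921]
step 2: x^-=[2.2236, 1.6969]  P^-=[0.9415 0.3367; 0.3367 0.5621]  H_jac=[-0.2169 0.2842]  S=[0.2982]  K=[-0.3639; 0.2909]  nu=[2.8213]  x^+=[1.1968, 2.5176]  P^+=[0.9020 0.3682; 0.3682 0.5369]
step 3: x^-=[2.2039, 2.5176]  P^-=[1.4925 0.5970; 0.5970 0.7069]  H_jac=[-0.2249 0.1969]  S=[0.3000]  K=[-0.7270; 0.0163]  nu=[-0.6417]  x^+=[2.6704, 2.5071]  P^+=[1.3340 0.6006; 0.6006 0.7068]

x_post = [2.6704, 2.5071]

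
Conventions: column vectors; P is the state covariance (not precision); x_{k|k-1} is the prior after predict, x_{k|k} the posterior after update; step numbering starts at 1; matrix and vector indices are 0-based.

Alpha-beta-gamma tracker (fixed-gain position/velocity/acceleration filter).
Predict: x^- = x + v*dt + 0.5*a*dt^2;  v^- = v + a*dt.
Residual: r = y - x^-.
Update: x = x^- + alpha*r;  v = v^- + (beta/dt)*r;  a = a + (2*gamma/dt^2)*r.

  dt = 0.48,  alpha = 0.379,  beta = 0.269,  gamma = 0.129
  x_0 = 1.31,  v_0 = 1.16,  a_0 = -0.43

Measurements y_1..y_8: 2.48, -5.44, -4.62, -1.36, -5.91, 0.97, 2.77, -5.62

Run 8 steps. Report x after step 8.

step 1: x_pred=1.8173  r=0.6627  x^+=2.0684  v^+=1.3250  a^+=0.3121
step 2: x_pred=2.7404  r=-8.1804  x^+=-0.3600  v^+=-3.1096  a^+=-8.8482
step 3: x_pred=-2.8719  r=-1.7481  x^+=-3.5344  v^+=-8.3364  a^+=-10.8057
step 4: x_pred=-8.7807  r=7.4207  x^+=-5.9683  v^+=-9.3645  a^+=-2.4961
step 5: x_pred=-10.7508  r=4.8408  x^+=-8.9161  v^+=-7.8497  a^+=2.9246
step 6: x_pred=-12.3471  r=13.3171  x^+=-7.2999  v^+=1.0172  a^+=17.8369
step 7: x_pred=-4.7568  r=7.5268  x^+=-1.9042  v^+=13.7971  a^+=26.2654
step 8: x_pred=7.7442  r=-13.3642  x^+=2.6792  v^+=18.9150  a^+=11.3003

x_post = 2.6792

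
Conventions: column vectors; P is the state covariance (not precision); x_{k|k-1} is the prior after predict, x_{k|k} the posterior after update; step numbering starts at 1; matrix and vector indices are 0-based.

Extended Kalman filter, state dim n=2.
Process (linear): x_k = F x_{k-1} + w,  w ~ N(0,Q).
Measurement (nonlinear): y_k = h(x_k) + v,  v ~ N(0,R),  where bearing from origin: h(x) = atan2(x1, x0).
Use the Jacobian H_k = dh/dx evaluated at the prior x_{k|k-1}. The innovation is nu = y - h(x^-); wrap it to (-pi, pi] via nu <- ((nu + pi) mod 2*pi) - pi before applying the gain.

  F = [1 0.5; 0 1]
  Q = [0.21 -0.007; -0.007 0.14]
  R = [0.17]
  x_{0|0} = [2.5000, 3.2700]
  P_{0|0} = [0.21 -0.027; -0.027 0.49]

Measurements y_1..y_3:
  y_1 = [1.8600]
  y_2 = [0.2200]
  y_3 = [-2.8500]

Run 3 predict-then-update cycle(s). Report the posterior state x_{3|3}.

x_post = [7.5348, 4.4427]

step 1: x^-=[4.1350, 3.2700]  P^-=[0.5155 0.2110; 0.2110 0.6300]  H_jac=[-0.1177 0.1488]  S=[0.1837]  K=[-0.1593; 0.3751]  nu=[1.1909]  x^+=[3.9453, 3.7167]  P^+=[0.5108 0.2220; 0.2220 0.6041]
step 2: x^-=[5.8037, 3.7167]  P^-=[1.0939 0.5171; 0.5171 0.7441]  H_jac=[-0.0783 0.1222]  S=[0.1779]  K=[-0.1260; 0.2837]  nu=[-0.3496]  x^+=[5.8477, 3.6176]  P^+=[1.0910 0.5234; 0.5234 0.7298]
step 3: x^-=[7.6565, 3.6176]  P^-=[2.0069 0.8813; 0.8813 0.8698]  H_jac=[-0.0504 0.1068]  S=[0.1755]  K=[-0.0407; 0.2758]  nu=[2.9918]  x^+=[7.5348, 4.4427]  P^+=[2.0066 0.8833; 0.8833 0.8565]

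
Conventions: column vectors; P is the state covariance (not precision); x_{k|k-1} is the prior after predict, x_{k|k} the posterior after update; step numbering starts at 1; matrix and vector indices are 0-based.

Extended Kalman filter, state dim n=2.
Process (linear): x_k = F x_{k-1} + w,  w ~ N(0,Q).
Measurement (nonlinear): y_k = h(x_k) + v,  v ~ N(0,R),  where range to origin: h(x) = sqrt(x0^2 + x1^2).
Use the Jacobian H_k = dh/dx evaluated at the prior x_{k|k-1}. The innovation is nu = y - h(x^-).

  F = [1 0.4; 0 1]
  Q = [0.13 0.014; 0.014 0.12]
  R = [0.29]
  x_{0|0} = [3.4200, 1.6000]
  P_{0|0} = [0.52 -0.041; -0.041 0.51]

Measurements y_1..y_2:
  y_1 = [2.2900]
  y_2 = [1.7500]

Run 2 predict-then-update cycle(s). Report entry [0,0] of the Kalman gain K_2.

K[0,0] = 0.5306

step 1: x^-=[4.0600, 1.6000]  P^-=[0.6988 0.1770; 0.1770 0.6300]  H_jac=[0.9304 0.3666]  S=[1.1003]  K=[0.6498; 0.3596]  nu=[-2.0739]  x^+=[2.7123, 0.8542]  P^+=[0.2341 -0.0801; -0.0801 0.4877]
step 2: x^-=[3.0540, 0.8542]  P^-=[0.3781 0.1290; 0.1290 0.6077]  H_jac=[0.9630 0.2694]  S=[0.7517]  K=[0.5306; 0.3830]  nu=[-1.4212]  x^+=[2.2999, 0.3099]  P^+=[0.1664 -0.0238; -0.0238 0.4974]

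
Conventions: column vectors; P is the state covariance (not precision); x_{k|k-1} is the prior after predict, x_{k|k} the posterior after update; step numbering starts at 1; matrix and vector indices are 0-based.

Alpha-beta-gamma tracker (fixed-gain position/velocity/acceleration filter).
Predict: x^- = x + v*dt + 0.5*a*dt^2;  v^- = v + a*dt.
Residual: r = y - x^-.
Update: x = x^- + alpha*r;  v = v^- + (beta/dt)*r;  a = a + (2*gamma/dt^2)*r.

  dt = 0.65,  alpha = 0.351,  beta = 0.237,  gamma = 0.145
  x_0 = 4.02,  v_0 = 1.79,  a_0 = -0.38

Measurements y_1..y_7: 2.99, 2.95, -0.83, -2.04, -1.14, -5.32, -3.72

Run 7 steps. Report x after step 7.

step 1: x_pred=5.1032  r=-2.1132  x^+=4.3615  v^+=0.7725  a^+=-1.8305
step 2: x_pred=4.4769  r=-1.5269  x^+=3.9410  v^+=-0.9741  a^+=-2.8786
step 3: x_pred=2.6997  r=-3.5297  x^+=1.4608  v^+=-4.1321  a^+=-5.3013
step 4: x_pred=-2.3450  r=0.3050  x^+=-2.2379  v^+=-7.4668  a^+=-5.0920
step 5: x_pred=-8.1670  r=7.0270  x^+=-5.7005  v^+=-8.2144  a^+=-0.2687
step 6: x_pred=-11.0967  r=5.7767  x^+=-9.0691  v^+=-6.2828  a^+=3.6963
step 7: x_pred=-12.3720  r=8.6520  x^+=-9.3352  v^+=-0.7255  a^+=9.6350

x_post = -9.3352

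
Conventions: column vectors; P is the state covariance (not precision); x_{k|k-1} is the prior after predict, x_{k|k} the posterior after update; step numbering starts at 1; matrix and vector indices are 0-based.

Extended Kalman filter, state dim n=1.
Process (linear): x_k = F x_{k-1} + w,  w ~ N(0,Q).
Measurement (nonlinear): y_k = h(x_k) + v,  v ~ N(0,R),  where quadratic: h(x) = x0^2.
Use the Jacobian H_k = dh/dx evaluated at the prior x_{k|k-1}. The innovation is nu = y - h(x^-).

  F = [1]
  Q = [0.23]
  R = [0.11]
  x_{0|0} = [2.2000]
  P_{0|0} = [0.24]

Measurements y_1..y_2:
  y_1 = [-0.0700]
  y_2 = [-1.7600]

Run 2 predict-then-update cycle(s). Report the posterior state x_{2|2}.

x_post = [-0.1338]

step 1: x^-=[2.2000]  P^-=[0.4700]  H_jac=[4.4000]  S=[9.2092]  K=[0.2246]  nu=[-4.9100]  x^+=[1.0974]  P^+=[0.0056]
step 2: x^-=[1.0974]  P^-=[0.2356]  H_jac=[2.1948]  S=[1.2450]  K=[0.4154]  nu=[-2.9643]  x^+=[-0.1338]  P^+=[0.0208]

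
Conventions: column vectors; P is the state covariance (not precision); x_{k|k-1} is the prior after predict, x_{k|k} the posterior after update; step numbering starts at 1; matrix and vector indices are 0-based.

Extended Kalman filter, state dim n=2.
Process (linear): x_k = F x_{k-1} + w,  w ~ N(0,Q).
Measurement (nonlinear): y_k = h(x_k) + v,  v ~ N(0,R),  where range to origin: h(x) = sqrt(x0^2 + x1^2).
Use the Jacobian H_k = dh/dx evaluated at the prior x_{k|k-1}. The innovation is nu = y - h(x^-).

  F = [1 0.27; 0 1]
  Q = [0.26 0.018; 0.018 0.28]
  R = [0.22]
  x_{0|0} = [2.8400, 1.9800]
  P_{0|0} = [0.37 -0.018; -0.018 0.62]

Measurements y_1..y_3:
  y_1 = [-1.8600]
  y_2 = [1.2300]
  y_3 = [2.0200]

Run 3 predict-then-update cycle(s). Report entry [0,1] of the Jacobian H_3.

step 1: x^-=[3.3746, 1.9800]  P^-=[0.6655 0.1674; 0.1674 0.9000]  H_jac=[0.8625 0.5061]  S=[1.0917]  K=[0.6034; 0.5495]  nu=[-5.7726]  x^+=[-0.1084, -1.1918]  P^+=[0.2680 -0.1945; -0.1945 0.5704]
step 2: x^-=[-0.4302, -1.1918]  P^-=[0.4646 -0.0225; -0.0225 0.8504]  H_jac=[-0.3395 -0.9406]  S=[1.0115]  K=[-0.1350; -0.7832]  nu=[-0.0371]  x^+=[-0.4252, -1.1628]  P^+=[0.4461 -0.1295; -0.1295 0.2299]
step 3: x^-=[-0.7392, -1.1628]  P^-=[0.6530 -0.0494; -0.0494 0.5099]  H_jac=[-0.5365 -0.8439]  S=[0.7264]  K=[-0.4249; -0.5560]  nu=[0.6422]  x^+=[-1.0120, -1.5198]  P^+=[0.5219 -0.2210; -0.2210 0.2854]

H_jac[0,1] = -0.8439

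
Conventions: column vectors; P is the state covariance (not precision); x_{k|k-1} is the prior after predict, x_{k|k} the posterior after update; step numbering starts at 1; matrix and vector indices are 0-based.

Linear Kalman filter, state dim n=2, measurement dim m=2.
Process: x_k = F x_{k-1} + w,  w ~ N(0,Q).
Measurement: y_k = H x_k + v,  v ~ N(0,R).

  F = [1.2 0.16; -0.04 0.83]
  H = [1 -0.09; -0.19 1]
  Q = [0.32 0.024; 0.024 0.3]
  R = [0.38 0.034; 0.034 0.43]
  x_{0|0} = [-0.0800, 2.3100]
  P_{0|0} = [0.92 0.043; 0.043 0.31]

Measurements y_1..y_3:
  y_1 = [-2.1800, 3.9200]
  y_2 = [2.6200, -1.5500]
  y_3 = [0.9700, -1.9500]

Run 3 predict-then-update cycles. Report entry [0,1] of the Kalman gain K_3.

step 1: x^-=[0.2736, 1.9205]  P^-=[1.6692 0.0636; 0.0636 0.5122]  S=[2.0420 -0.2646; -0.2646 0.9783]  K=[0.8095 -0.0403; 0.0775 0.5322]  nu=[-2.2808, 2.0515]  x^+=[-1.6552, 2.8354]  P^+=[0.3125 0.0696; 0.0696 0.2447]
step 2: x^-=[-1.5326, 2.4196]  P^-=[0.8030 0.1103; 0.1103 0.4644]  S=[1.1669 -0.0481; -0.0481 0.8815]  K=[0.6792 -0.0108; 0.0797 0.5074]  nu=[4.3703, -4.2608]  x^+=[1.4817, 0.6057]  P^+=[0.2639 0.0686; 0.0686 0.2339]
step 3: x^-=[1.8750, 0.4435]  P^-=[0.7323 0.1103; 0.1103 0.4570]  S=[1.0962 -0.0341; -0.0341 0.8716]  K=[0.6588 -0.0073; 0.0787 0.5034]  nu=[-0.8651, -2.0372]  x^+=[1.3200, -0.6502]  P^+=[0.2562 0.0679; 0.0679 0.2321]

K[0,1] = -0.0073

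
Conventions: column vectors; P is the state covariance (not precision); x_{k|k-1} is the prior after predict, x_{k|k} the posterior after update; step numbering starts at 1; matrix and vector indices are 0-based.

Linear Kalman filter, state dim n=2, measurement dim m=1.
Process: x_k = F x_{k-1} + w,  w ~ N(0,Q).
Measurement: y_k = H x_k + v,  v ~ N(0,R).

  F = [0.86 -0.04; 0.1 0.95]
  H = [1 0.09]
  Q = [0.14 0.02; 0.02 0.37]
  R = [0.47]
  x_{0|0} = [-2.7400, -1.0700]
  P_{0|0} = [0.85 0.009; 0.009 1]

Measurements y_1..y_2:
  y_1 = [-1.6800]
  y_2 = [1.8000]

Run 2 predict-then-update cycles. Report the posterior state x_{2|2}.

x_post = [-0.0626, -0.9209]

step 1: x^-=[-2.3136, -1.2905]  P^-=[0.7696 0.0624; 0.0624 1.2827]  S=[1.2613]  K=[0.6147; 0.1410]  nu=[0.7497]  x^+=[-1.8528, -1.1848]  P^+=[0.2931 -0.0469; -0.0469 1.2576]
step 2: x^-=[-1.5460, -1.3108]  P^-=[0.3620 -0.0407; -0.0407 1.4990]  S=[0.8368]  K=[0.4282; 0.1126]  nu=[3.4640]  x^+=[-0.0626, -0.9209]  P^+=[0.2086 -0.0811; -0.0811 1.4884]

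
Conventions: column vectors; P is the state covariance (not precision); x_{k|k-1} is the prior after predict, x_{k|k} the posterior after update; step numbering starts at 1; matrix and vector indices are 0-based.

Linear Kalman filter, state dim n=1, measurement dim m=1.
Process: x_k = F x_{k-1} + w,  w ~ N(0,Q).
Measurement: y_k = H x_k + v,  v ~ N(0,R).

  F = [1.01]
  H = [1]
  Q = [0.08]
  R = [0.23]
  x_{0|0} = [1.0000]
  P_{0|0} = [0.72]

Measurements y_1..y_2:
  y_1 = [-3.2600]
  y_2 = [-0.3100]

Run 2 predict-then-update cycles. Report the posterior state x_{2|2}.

step 1: x^-=[1.0100]  P^-=[0.8145]  S=[1.0445]  K=[0.7798]  nu=[-4.2700]  x^+=[-2.3197]  P^+=[0.1794]
step 2: x^-=[-2.3429]  P^-=[0.2630]  S=[0.4930]  K=[0.5334]  nu=[2.0329]  x^+=[-1.2585]  P^+=[0.1227]

x_post = [-1.2585]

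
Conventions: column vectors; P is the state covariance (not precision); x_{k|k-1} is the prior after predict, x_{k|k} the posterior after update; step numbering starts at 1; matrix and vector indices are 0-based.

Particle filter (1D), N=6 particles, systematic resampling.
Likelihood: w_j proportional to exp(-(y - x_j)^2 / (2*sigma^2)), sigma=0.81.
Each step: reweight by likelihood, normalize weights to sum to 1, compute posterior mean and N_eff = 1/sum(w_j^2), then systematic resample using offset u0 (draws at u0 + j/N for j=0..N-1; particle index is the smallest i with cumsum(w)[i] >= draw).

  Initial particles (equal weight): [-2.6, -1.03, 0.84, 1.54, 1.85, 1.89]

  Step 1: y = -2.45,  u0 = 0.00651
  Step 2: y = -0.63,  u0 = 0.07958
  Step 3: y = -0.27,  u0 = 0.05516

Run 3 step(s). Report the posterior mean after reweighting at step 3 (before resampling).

step 1: w=[0.8203, 0.1795, 0.0002, 0.0000, 0.0000, 0.0000]  mean=-2.3174  Neff=1.4183  idx=[0, 0, 0, 0, 0, 1]
step 2: w=[0.0454, 0.0454, 0.0454, 0.0454, 0.0454, 0.7731]  mean=-1.3862  Neff=1.6446  idx=[1, 5, 5, 5, 5, 5]
step 3: w=[0.0049, 0.1990, 0.1990, 0.1990, 0.1990, 0.1990]  mean=-1.0377  Neff=5.0491  idx=[1, 2, 2, 3, 4, 5]

post_mean = -1.0377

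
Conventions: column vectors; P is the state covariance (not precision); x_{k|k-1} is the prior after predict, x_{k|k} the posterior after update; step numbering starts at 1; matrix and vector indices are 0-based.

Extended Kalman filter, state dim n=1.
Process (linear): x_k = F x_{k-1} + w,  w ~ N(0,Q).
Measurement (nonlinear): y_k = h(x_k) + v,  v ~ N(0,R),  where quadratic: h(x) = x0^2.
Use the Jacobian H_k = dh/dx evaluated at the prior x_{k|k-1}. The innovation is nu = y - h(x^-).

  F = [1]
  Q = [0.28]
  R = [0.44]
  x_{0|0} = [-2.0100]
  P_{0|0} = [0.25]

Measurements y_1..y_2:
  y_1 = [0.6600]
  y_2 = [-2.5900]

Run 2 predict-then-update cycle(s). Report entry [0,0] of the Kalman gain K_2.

step 1: x^-=[-2.0100]  P^-=[0.5300]  H_jac=[-4.0200]  S=[9.0050]  K=[-0.2366]  nu=[-3.3801]  x^+=[-1.2103]  P^+=[0.0259]
step 2: x^-=[-1.2103]  P^-=[0.3059]  H_jac=[-2.4205]  S=[2.2322]  K=[-0.3317]  nu=[-4.0547]  x^+=[0.1347]  P^+=[0.0603]

K[0,0] = -0.3317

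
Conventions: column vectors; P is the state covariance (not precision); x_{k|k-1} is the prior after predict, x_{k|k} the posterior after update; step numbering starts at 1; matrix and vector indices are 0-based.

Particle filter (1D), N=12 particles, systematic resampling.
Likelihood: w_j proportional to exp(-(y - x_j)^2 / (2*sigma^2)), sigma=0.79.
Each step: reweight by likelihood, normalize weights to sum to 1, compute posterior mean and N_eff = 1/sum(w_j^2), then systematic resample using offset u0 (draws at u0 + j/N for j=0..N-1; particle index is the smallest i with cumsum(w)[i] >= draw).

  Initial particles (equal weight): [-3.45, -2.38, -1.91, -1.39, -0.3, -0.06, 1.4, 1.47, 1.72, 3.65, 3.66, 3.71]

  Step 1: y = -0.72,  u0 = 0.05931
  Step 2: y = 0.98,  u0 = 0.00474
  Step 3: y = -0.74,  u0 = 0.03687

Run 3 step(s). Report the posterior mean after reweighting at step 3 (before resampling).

post_mean = -0.2377

step 1: w=[0.0009, 0.0398, 0.1164, 0.2526, 0.3142, 0.2553, 0.0099, 0.0078, 0.0031, 0.0000, 0.0000, 0.0000]  mean=-0.7504  Neff=4.1144  idx=[2, 2, 3, 3, 3, 4, 4, 4, 5, 5, 5, 5]
step 2: w=[0.0005, 0.0005, 0.0044, 0.0044, 0.0044, 0.1066, 0.1066, 0.1066, 0.1665, 0.1665, 0.1665, 0.1665]  mean=-0.1561  Neff=6.8943  idx=[2, 5, 6, 7, 8, 8, 9, 9, 10, 10, 11, 11]
step 3: w=[0.0810, 0.0973, 0.0973, 0.0973, 0.0784, 0.0784, 0.0784, 0.0784, 0.0784, 0.0784, 0.0784, 0.0784]  mean=-0.2377  Neff=11.8886  idx=[0, 1, 2, 3, 3, 5, 6, 7, 8, 9, 10, 11]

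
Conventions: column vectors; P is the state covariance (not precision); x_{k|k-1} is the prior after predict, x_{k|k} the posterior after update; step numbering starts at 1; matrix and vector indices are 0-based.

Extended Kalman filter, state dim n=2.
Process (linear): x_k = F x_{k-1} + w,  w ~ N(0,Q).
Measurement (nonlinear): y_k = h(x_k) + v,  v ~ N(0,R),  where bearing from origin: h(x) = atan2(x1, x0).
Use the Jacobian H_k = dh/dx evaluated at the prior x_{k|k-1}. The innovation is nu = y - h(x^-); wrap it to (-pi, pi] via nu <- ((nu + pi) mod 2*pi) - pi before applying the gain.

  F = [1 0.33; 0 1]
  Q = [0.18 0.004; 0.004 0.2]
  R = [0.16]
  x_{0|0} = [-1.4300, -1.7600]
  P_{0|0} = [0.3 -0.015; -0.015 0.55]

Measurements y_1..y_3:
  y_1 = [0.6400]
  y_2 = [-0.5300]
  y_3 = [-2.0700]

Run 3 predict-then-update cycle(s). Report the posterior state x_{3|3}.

x_post = [-2.4719, -4.0509]

step 1: x^-=[-2.0108, -1.7600]  P^-=[0.5300 0.1705; 0.1705 0.7500]  H_jac=[0.2465 -0.2816]  S=[0.2280]  K=[0.3624; -0.7420]  nu=[3.0626]  x^+=[-0.9011, -4.0324]  P^+=[0.5001 0.2318; 0.2318 0.6245]
step 2: x^-=[-2.2317, -4.0324]  P^-=[0.9011 0.4419; 0.4419 0.8245]  H_jac=[0.1898 -0.1051]  S=[0.1839]  K=[0.6775; -0.0149]  nu=[1.5463]  x^+=[-1.1841, -4.0554]  P^+=[0.8166 0.4437; 0.4437 0.8244]
step 3: x^-=[-2.5224, -4.0554]  P^-=[1.3793 0.7198; 0.7198 1.0244]  H_jac=[0.1778 -0.1106]  S=[0.1878]  K=[0.8818; 0.0782]  nu=[0.0572]  x^+=[-2.4719, -4.0509]  P^+=[1.2332 0.7068; 0.7068 1.0233]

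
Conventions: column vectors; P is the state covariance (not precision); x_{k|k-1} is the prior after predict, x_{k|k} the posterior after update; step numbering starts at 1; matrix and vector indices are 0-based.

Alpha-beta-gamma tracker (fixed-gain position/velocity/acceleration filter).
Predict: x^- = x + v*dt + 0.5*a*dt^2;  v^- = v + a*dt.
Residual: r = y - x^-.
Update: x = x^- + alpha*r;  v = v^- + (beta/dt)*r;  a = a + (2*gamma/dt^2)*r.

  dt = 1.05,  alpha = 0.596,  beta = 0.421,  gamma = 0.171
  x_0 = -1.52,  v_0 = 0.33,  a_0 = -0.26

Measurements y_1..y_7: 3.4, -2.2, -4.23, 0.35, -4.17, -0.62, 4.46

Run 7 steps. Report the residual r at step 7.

resid = 6.8361

step 1: x_pred=-1.3168  r=4.7168  x^+=1.4944  v^+=1.9482  a^+=1.2032
step 2: x_pred=4.2033  r=-6.4033  x^+=0.3869  v^+=0.6441  a^+=-0.7831
step 3: x_pred=0.6316  r=-4.8616  x^+=-2.2659  v^+=-2.1274  a^+=-2.2912
step 4: x_pred=-5.7628  r=6.1128  x^+=-2.1196  v^+=-2.0823  a^+=-0.3950
step 5: x_pred=-4.5237  r=0.3537  x^+=-4.3129  v^+=-2.3552  a^+=-0.2853
step 6: x_pred=-6.9432  r=6.3232  x^+=-3.1746  v^+=-0.1195  a^+=1.6762
step 7: x_pred=-2.3761  r=6.8361  x^+=1.6982  v^+=4.3814  a^+=3.7967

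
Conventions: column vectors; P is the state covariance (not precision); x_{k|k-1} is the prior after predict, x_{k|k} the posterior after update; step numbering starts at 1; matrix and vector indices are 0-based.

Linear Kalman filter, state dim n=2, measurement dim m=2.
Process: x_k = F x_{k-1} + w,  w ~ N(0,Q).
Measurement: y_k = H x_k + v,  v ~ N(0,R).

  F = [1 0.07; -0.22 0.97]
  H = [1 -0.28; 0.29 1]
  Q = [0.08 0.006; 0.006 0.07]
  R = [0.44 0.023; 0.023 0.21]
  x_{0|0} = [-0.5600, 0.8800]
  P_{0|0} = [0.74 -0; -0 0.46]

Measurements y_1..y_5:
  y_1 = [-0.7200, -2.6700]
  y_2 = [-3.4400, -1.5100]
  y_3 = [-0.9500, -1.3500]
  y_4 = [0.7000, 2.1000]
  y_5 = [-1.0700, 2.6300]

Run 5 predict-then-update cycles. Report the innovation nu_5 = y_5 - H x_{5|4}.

step 1: x^-=[-0.4984, 0.9768]  P^-=[0.8223 -0.1256; -0.1256 0.5386]  S=[1.3748 -0.0047; -0.0047 0.7450]  K=[0.6242 0.1555; -0.1987 0.6729]  nu=[0.0519, -3.5023]  x^+=[-1.0106, -1.3902]  P^+=[0.2695 -0.0311; -0.0311 0.1458]
step 2: x^-=[-1.1079, -1.1261]  P^-=[0.3459 -0.0731; -0.0731 0.2335]  S=[0.8451 -0.0093; -0.0093 0.4302]  K=[0.4343 0.0725; -0.1585 0.4901]  nu=[-2.6474, -0.0626]  x^+=[-2.2621, -0.7372]  P^+=[0.1848 -0.0284; -0.0284 0.1075]
step 3: x^-=[-2.3137, -0.2174]  P^-=[0.2614 -0.0544; -0.0544 0.1922]  S=[0.7469 -0.0050; -0.0050 0.3926]  K=[0.3707 0.0591; -0.1419 0.4475]  nu=[1.3029, -0.4616]  x^+=[-1.8580, -0.6089]  P^+=[0.1576 -0.0247; -0.0247 0.0979]
step 4: x^-=[-1.9007, -0.1818]  P^-=[0.2346 -0.0456; -0.0456 0.1803]  S=[0.7143 -0.0014; -0.0014 0.3835]  K=[0.3464 0.0596; -0.1337 0.4351]  nu=[2.5497, 2.8330]  x^+=[-0.8485, 0.7098]  P^+=[0.1475 -0.0223; -0.0223 0.0948]
step 5: x^-=[-0.7988, 0.8751]  P^-=[0.2249 -0.0413; -0.0413 0.1758]  S=[0.7018 0.0010; 0.0010 0.3808]  K=[0.3368 0.0619; -0.1296 0.4306]  nu=[-0.0262, 1.9865]  x^+=[-0.6847, 1.7340]  P^+=[0.1438 -0.0210; -0.0210 0.0935]

innov = [-0.0262, 1.9865]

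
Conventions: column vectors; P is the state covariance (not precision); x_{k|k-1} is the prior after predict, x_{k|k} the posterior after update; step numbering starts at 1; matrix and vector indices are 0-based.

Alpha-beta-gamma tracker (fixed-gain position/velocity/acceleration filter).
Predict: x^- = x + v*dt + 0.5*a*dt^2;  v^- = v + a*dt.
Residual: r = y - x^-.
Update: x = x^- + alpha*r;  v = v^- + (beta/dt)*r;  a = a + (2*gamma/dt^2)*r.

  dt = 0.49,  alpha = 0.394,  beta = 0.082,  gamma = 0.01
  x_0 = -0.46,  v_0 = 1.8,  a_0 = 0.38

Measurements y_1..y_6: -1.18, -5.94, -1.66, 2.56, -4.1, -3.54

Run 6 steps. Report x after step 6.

x_post = -2.0665

step 1: x_pred=0.4676  r=-1.6476  x^+=-0.1815  v^+=1.7105  a^+=0.2428
step 2: x_pred=0.6857  r=-6.6257  x^+=-1.9248  v^+=0.7206  a^+=-0.3092
step 3: x_pred=-1.6088  r=-0.0512  x^+=-1.6290  v^+=0.5606  a^+=-0.3134
step 4: x_pred=-1.3919  r=3.9519  x^+=0.1651  v^+=1.0683  a^+=0.0158
step 5: x_pred=0.6905  r=-4.7905  x^+=-1.1969  v^+=0.2744  a^+=-0.3833
step 6: x_pred=-1.1085  r=-2.4315  x^+=-2.0665  v^+=-0.3203  a^+=-0.5858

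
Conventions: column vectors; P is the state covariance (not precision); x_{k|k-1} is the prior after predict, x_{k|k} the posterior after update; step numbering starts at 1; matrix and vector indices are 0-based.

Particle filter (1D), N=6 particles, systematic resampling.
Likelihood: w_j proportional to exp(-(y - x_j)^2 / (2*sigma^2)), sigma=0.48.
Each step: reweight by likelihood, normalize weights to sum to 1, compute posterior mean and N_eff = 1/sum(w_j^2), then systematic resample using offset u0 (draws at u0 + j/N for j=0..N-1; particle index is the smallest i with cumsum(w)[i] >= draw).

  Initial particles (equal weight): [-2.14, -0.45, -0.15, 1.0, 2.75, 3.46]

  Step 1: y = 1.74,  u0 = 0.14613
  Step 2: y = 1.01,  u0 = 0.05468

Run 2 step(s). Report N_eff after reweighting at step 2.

step 1: w=[0.0000, 0.0001, 0.0010, 0.7323, 0.2627, 0.0039]  mean=1.4680  Neff=1.6521  idx=[3, 3, 3, 3, 4, 4]
step 2: w=[0.2498, 0.2498, 0.2498, 0.2498, 0.0004, 0.0004]  mean=1.0012  Neff=4.0056  idx=[0, 0, 1, 2, 2, 3]

N_eff = 4.0056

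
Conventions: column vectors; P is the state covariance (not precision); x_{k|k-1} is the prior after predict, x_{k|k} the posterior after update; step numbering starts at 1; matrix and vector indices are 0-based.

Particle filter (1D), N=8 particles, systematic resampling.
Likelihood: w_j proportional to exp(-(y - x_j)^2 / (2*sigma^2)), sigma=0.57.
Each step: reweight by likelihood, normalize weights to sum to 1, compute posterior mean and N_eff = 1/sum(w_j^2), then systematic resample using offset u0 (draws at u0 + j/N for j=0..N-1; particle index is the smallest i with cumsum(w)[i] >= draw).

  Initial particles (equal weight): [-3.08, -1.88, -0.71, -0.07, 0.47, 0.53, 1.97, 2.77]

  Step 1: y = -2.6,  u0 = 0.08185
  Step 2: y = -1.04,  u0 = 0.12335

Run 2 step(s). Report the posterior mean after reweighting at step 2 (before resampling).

step 1: w=[0.6068, 0.3896, 0.0035, 0.0000, 0.0000, 0.0000, 0.0000, 0.0000]  mean=-2.6040  Neff=1.9230  idx=[0, 0, 0, 0, 0, 1, 1, 1]
step 2: w=[0.0016, 0.0016, 0.0016, 0.0016, 0.0016, 0.3306, 0.3306, 0.3306]  mean=-1.8897  Neff=3.0491  idx=[5, 5, 6, 6, 6, 7, 7, 7]

post_mean = -1.8897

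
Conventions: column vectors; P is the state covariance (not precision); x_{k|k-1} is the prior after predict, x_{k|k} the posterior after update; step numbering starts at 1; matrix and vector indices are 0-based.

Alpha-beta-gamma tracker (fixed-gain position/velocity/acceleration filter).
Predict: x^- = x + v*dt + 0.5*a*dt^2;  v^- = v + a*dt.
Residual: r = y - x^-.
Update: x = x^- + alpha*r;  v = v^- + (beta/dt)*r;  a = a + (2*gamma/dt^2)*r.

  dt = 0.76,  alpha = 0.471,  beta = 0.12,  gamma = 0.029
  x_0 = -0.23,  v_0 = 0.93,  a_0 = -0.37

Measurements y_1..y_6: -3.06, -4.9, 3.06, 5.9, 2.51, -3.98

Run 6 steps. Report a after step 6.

a_post = -0.2984

step 1: x_pred=0.3699  r=-3.4299  x^+=-1.2456  v^+=0.1072  a^+=-0.7144
step 2: x_pred=-1.3704  r=-3.5296  x^+=-3.0328  v^+=-0.9930  a^+=-1.0688
step 3: x_pred=-4.0962  r=7.1562  x^+=-0.7256  v^+=-0.6754  a^+=-0.3503
step 4: x_pred=-1.3401  r=7.2401  x^+=2.0700  v^+=0.2016  a^+=0.3768
step 5: x_pred=2.3320  r=0.1780  x^+=2.4158  v^+=0.5160  a^+=0.3946
step 6: x_pred=2.9220  r=-6.9020  x^+=-0.3289  v^+=-0.2738  a^+=-0.2984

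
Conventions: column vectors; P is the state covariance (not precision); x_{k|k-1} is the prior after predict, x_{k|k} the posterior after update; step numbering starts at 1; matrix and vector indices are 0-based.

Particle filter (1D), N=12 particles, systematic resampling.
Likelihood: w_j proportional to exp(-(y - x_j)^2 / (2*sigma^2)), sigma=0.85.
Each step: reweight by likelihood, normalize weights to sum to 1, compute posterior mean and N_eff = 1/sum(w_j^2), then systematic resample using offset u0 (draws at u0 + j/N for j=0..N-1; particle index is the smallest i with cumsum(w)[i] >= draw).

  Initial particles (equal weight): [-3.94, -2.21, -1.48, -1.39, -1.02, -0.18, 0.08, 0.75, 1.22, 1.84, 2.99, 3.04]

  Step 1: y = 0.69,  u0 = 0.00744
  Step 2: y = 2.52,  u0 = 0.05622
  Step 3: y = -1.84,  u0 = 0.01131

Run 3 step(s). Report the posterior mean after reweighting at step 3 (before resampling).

post_mean = 0.9130

step 1: w=[0.0000, 0.0008, 0.0100, 0.0130, 0.0343, 0.1535, 0.2004, 0.2586, 0.2134, 0.1038, 0.0067, 0.0057]  mean=0.6014  Neff=5.3073  idx=[2, 5, 5, 6, 6, 7, 7, 7, 8, 8, 8, 9]
step 2: w=[0.0000, 0.0031, 0.0031, 0.0079, 0.0079, 0.0559, 0.0559, 0.0559, 0.1517, 0.1517, 0.1517, 0.3549]  mean=1.3343  Neff=4.8891  idx=[5, 7, 8, 8, 9, 9, 10, 10, 11, 11, 11, 11]
step 3: w=[0.3344, 0.3344, 0.0532, 0.0532, 0.0532, 0.0532, 0.0532, 0.0532, 0.0030, 0.0030, 0.0030, 0.0030]  mean=0.9130  Neff=4.1548  idx=[0, 0, 0, 0, 1, 1, 1, 1, 2, 3, 5, 6]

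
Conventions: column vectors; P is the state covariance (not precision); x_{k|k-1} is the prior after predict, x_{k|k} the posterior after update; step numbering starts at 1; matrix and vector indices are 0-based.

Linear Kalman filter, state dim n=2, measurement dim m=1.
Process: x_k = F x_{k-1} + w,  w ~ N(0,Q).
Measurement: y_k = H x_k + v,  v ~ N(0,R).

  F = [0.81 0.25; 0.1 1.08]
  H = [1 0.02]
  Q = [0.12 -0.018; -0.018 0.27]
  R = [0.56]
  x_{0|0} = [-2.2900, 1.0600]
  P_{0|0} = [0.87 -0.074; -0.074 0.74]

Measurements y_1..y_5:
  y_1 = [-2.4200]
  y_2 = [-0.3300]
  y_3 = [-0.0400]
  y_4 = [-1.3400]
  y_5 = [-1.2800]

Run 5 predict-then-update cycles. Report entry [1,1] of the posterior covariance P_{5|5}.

P_post[1,1] = 1.7329

step 1: x^-=[-1.5899, 0.9158]  P^-=[0.7071 0.1857; 0.1857 1.1259]  S=[1.2750]  K=[0.5575; 0.1633]  nu=[-0.8484]  x^+=[-2.0629, 0.7773]  P^+=[0.3108 0.0696; 0.0696 1.0919]
step 2: x^-=[-1.4766, 0.6331]  P^-=[0.4204 0.3646; 0.3646 1.5617]  S=[0.9956]  K=[0.4296; 0.3976]  nu=[1.1340]  x^+=[-0.9895, 1.0840]  P^+=[0.2367 0.1946; 0.1946 1.4043]
step 3: x^-=[-0.5305, 1.0718]  P^-=[0.4418 0.5554; 0.5554 1.9524]  S=[1.0248]  K=[0.4420; 0.5800]  nu=[0.4691]  x^+=[-0.3232, 1.3439]  P^+=[0.2417 0.2927; 0.2927 1.6075]
step 4: x^-=[0.0742, 1.4191]  P^-=[0.4976 0.6990; 0.6990 2.2107]  S=[1.0864]  K=[0.4709; 0.6841]  nu=[-1.4426]  x^+=[-0.6051, 0.4322]  P^+=[0.2567 0.3490; 0.3490 1.7023]
step 5: x^-=[-0.3820, 0.4063]  P^-=[0.5362 0.7765; 0.7765 2.3335]  S=[1.1282]  K=[0.4890; 0.7296]  nu=[-0.9061]  x^+=[-0.8251, -0.2548]  P^+=[0.2664 0.3739; 0.3739 1.7329]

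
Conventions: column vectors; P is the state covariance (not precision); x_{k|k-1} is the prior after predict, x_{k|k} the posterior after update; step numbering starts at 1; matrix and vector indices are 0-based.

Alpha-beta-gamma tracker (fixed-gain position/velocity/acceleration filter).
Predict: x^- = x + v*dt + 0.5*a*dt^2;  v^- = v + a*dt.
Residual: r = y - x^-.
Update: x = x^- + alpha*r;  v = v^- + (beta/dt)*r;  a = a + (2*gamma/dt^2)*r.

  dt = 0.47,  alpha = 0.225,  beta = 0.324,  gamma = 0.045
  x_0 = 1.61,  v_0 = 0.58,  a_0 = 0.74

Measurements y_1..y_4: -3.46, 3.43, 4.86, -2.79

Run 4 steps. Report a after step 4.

step 1: x_pred=1.9643  r=-5.4243  x^+=0.7439  v^+=-2.8115  a^+=-1.4700
step 2: x_pred=-0.7399  r=4.1699  x^+=0.1983  v^+=-0.6278  a^+=0.2289
step 3: x_pred=-0.0715  r=4.9315  x^+=1.0381  v^+=2.8793  a^+=2.2381
step 4: x_pred=2.6386  r=-5.4286  x^+=1.4171  v^+=0.1890  a^+=0.0264

a_post = 0.0264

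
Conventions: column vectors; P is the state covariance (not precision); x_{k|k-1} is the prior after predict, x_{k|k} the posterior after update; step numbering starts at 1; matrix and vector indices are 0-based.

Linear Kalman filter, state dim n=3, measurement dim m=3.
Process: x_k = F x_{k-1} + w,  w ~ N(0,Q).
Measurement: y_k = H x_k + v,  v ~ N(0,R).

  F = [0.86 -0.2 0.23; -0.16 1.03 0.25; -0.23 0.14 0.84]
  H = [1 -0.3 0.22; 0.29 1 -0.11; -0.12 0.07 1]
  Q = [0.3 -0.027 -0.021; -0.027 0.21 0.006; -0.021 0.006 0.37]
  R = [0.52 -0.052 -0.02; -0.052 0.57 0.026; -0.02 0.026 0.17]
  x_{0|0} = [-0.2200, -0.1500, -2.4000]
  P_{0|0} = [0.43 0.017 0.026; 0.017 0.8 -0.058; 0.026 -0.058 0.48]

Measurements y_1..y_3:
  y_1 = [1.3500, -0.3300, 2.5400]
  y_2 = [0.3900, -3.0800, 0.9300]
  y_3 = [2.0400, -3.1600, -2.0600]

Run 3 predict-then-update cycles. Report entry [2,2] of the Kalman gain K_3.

K[2,2] = 0.7266

step 1: x^-=[-0.7112, -0.7193, -1.9864]  P^-=[0.6852 -0.2140 -0.0076; -0.2140 1.0622 0.1764; -0.0076 0.1764 0.7223]  S=[1.4375 -0.3398 -0.0459; -0.3398 1.5361 0.1911; -0.0459 0.1911 0.9375]  K=[0.5462 0.1252 -0.1106; -0.2028 0.5727 0.1682; 0.0897 -0.0171 0.7925]  nu=[2.2824, 0.3770, 4.4914]  x^+=[0.0861, -0.2109, 1.7713]  P^+=[0.2670 -0.0365 0.0081; -0.0365 0.3539 0.0184; 0.0081 0.0184 0.1322]
step 2: x^-=[0.5236, 0.2118, 1.4386]  P^-=[0.5327 -0.1576 -0.0613; -0.1576 0.6214 0.1191; -0.0613 0.1191 0.4879]  S=[1.1841 -0.2067 -0.0999; -0.2067 1.1284 0.1126; -0.0999 0.1126 0.7026]  K=[0.4850 0.1062 -0.1420; -0.1762 0.4502 0.1611; 0.0670 -0.0183 0.7291]  nu=[-0.3865, -3.2854, -0.4606]  x^+=[0.0527, -1.2734, 1.1368]  P^+=[0.2382 -0.0375 0.0001; -0.0375 0.2829 0.0183; 0.0001 0.0183 0.1209]
step 3: x^-=[0.5614, -1.0358, 0.7645]  P^-=[0.5052 -0.1420 -0.0613; -0.1420 0.5455 0.1071; -0.0613 0.1071 0.4801]  S=[1.1416 -0.1805 -0.0917; -0.1805 1.0618 0.0957; -0.0917 0.0957 0.6922]  K=[0.4730 0.1038 -0.1422; -0.1681 0.4214 0.1540; 0.0659 -0.0199 0.7266]  nu=[0.9996, -2.2029, -2.6847]  x^+=[1.1874, -2.5458, -1.0765]  P^+=[0.2325 -0.0366 -0.0005; -0.0366 0.2655 0.0175; -0.0005 0.0175 0.1204]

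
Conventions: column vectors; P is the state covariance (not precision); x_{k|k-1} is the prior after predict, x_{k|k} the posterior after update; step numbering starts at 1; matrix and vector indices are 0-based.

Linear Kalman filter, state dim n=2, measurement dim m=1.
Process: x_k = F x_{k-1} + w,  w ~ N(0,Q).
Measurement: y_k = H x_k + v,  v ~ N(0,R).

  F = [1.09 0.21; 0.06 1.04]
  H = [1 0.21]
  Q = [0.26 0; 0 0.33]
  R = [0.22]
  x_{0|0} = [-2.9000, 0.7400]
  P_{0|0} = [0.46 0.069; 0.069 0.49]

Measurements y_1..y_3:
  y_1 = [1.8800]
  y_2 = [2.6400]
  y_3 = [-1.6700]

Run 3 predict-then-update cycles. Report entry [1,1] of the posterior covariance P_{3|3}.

P_post[1,1] = 1.1970

step 1: x^-=[-3.0056, 0.5956]  P^-=[0.8597 0.2162; 0.2162 0.8703]  S=[1.2089]  K=[0.7487; 0.3300]  nu=[4.7605]  x^+=[0.5587, 2.1666]  P^+=[0.1820 -0.0825; -0.0825 0.7386]
step 2: x^-=[1.0639, 2.2868]  P^-=[0.4711 0.0786; 0.0786 1.1192]  S=[0.7735]  K=[0.6304; 0.4056]  nu=[1.0958]  x^+=[1.7548, 2.7312]  P^+=[0.1637 -0.1191; -0.1191 0.9920]
step 3: x^-=[2.4862, 2.9457]  P^-=[0.4437 0.0908; 0.0908 1.3887]  S=[0.7631]  K=[0.6065; 0.5012]  nu=[-4.7748]  x^+=[-0.4095, 0.5526]  P^+=[0.1631 -0.1411; -0.1411 1.1970]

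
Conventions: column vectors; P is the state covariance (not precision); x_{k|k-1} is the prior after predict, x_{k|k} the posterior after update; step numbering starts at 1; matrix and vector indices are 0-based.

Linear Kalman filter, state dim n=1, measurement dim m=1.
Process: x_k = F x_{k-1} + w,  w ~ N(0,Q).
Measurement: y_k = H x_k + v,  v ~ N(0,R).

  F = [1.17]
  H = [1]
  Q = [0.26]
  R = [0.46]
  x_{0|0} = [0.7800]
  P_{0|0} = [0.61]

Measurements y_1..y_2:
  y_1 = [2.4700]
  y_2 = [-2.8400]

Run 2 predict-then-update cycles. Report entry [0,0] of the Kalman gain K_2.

K[0,0] = 0.6046

step 1: x^-=[0.9126]  P^-=[1.0950]  S=[1.5550]  K=[0.7042]  nu=[1.5574]  x^+=[2.0093]  P^+=[0.3239]
step 2: x^-=[2.3509]  P^-=[0.7034]  S=[1.1634]  K=[0.6046]  nu=[-5.1909]  x^+=[-0.7876]  P^+=[0.2781]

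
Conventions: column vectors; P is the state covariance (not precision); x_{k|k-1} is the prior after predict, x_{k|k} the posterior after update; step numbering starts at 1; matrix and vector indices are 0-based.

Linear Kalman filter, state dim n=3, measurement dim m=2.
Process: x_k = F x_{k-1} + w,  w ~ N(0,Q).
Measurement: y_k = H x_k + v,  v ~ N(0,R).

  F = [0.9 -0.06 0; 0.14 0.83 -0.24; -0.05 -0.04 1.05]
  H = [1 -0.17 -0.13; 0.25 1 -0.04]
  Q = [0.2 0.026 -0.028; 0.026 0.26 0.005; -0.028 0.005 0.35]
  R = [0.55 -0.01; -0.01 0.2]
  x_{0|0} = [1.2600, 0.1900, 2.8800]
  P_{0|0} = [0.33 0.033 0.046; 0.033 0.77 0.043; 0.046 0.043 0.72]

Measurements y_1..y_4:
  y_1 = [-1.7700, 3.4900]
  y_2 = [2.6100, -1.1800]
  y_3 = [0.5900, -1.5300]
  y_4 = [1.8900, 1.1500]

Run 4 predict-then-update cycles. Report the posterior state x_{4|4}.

step 1: x^-=[1.1226, -0.3571, 2.9534]  P^-=[0.4665 0.0443 -0.0013; 0.0443 0.8258 -0.1607; -0.0013 -0.1607 1.1375]  S=[1.0378 0.0344; 0.0344 1.0918]  K=[0.4380 0.1336; -0.0982 0.7755; -0.1113 -0.1856]  nu=[-2.5694, 3.6846]  x^+=[0.4895, 2.7527, 2.5554]  P^+=[0.2439 -0.0354 0.0797; -0.0354 0.1644 -0.0125; 0.0797 -0.0125 1.0856]
step 2: x^-=[0.2754, 1.7399, 2.5486]  P^-=[0.4020 0.0050 0.0386; 0.0050 0.4320 -0.2724; 0.0386 -0.2724 1.5403]  S=[0.9667 0.0606; 0.0606 0.6831]  K=[0.4024 0.1164; -0.0754 0.6569; -0.0900 -0.4669]  nu=[2.9617, -2.8868]  x^+=[1.1312, -0.3795, 3.6299]  P^+=[0.2305 -0.0334 0.1228; -0.0334 0.1378 -0.0680; 0.1228 -0.0680 1.3785]
step 3: x^-=[1.0408, -1.0278, 3.7701]  P^-=[0.3908 -0.0040 0.0834; -0.0040 0.4499 -0.3874; 0.0834 -0.3874 1.8633]  S=[0.9478 0.0587; 0.0587 0.7046]  K=[0.3957 0.0952; -0.0730 0.6652; -0.0596 -0.6210]  nu=[-0.1355, -0.6116]  x^+=[0.9290, -1.4247, 4.1580]  P^+=[0.2316 -0.0363 0.1622; -0.0363 0.1388 -0.1008; 0.1622 -0.1008 1.5838]
step 4: x^-=[0.9216, -2.0504, 4.3764]  P^-=[0.3920 -0.0150 0.1227; -0.0150 0.4722 -0.4617; 0.1227 -0.4617 2.0883]  S=[0.9437 0.0522; 0.0522 0.7270]  K=[0.3968 0.0789; -0.0747 0.6751; -0.0355 -0.7052]  nu=[1.1888, 3.1450]  x^+=[1.6414, -0.0159, 2.1164]  P^+=[0.2356 -0.0394 0.1912; -0.0394 0.1408 -0.1196; 0.1912 -0.1196 1.7229]

x_post = [1.6414, -0.0159, 2.1164]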